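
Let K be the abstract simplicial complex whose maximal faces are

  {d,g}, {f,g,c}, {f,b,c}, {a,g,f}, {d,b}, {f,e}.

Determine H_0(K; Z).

Take the total order a < b < c < d < e < f < g on the vertex set. Then K (dimension 2) consists of the simplices:

  0-simplices (7): a, b, c, d, e, f, g
  1-simplices (10): af, ag, bc, bd, bf, cf, cg, dg, ef, fg
  2-simplices (3): afg, bcf, cfg

so the chain groups are C_0 ≅ Z^7, C_1 ≅ Z^10, C_2 ≅ Z^3.

∂_1: C_1 → C_0 is given by ∂[p,q] = [q] − [p]. For instance
  ∂bd = d − b.
As a 7×10 matrix over Z this has rank 6, with invariant factors (1,1,1,1,1,1).

Boundary ∂_2: C_2 → C_1 sends each 2-simplex [p,q,r] to [q,r] − [p,r] + [p,q]. For instance
  ∂afg = fg − ag + af,
  ∂cfg = fg − cg + cf.
The 10×3 boundary matrix has rank 3 and Smith normal form diag(1,1,1).

Now H_k = ker ∂_k / im ∂_{k+1}, so:

  H_0: rank C_0 − rank ∂_1 = 7 − 6 = 1, and the invariant factors of ∂_1 are all 1, so H_0 ≅ Z.

H_0 ≅ Z.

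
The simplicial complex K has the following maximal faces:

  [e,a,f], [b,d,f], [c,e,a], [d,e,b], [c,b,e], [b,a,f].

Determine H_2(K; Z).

H_2 = 0.

Fix the vertex order a < b < c < d < e < f and write every simplex with vertices in increasing order. Then dim K = 2 and the simplices of K are:

  0-simplices (6): a, b, c, d, e, f
  1-simplices (12): ab, ac, ae, af, bc, bd, be, bf, ce, de, df, ef
  2-simplices (6): abf, ace, aef, bce, bde, bdf

giving chain groups C_0 ≅ Z^6, C_1 ≅ Z^12, C_2 ≅ Z^6.

The boundary map ∂_1: C_1 → C_0 maps an edge to its endpoints' difference, ∂[p,q] = q − p.
This gives a 6×12 integer matrix of rank 5; reducing to Smith normal form yields diagonal entries (1,1,1,1,1).

The boundary map ∂_2: C_2 → C_1 sends each 2-simplex [p,q,r] to [q,r] − [p,r] + [p,q]. For instance
  ∂bce = ce − be + bc,
  ∂ace = ce − ae + ac.
The resulting 12×6 matrix has rank 6, and its Smith normal form has invariant factors (1,1,1,1,1,1).

Now H_k = ker ∂_k / im ∂_{k+1}, so:

  H_2: rank ker ∂_2 − rank ∂_3 = (6 − 6) − 0 = 0, and there is no ∂_3, so H_2 = 0.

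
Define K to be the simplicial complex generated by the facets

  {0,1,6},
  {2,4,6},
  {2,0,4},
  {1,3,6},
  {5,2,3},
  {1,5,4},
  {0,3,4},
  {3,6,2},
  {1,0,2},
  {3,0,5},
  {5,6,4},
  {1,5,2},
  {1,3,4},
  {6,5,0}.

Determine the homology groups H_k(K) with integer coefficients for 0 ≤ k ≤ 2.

K has 7 vertices, 21 edges, 14 triangles.
rank ∂_0 = 0, rank ∂_1 = 6 ⇒ b_0 = 7 − 0 − 6 = 1; all invariant factors of ∂_1 are 1 so no torsion. So H_0 ≅ Z.
rank ∂_1 = 6, rank ∂_2 = 13 ⇒ b_1 = 21 − 6 − 13 = 2; all invariant factors of ∂_2 are 1 so no torsion. So H_1 ≅ Z^2.
rank ∂_2 = 13, rank ∂_3 = 0 ⇒ b_2 = 14 − 13 − 0 = 1. So H_2 ≅ Z.

H_0 ≅ Z,  H_1 ≅ Z^2,  H_2 ≅ Z.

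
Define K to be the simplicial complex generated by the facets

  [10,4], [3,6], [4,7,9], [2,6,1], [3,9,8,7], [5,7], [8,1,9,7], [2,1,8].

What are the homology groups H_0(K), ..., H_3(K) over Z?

H_0 ≅ Z,  H_1 ≅ Z,  H_2 = 0,  H_3 = 0.

We work with the vertex ordering 1 < 2 < 3 < 4 < 5 < 6 < 7 < 8 < 9 < 10. The simplices of K, each written with vertices in increasing order, are:

  0-simplices (10): [1], [2], [3], [4], [5], [6], [7], [8], [9], [10]
  1-simplices (18): [1,2], [1,6], [1,7], [1,8], [1,9], [2,6], [2,8], [3,6], [3,7], [3,8], [3,9], [4,7], [4,9], [4,10], [5,7], [7,8], [7,9], [8,9]
  2-simplices (10): [1,2,6], [1,2,8], [1,7,8], [1,7,9], [1,8,9], [3,7,8], [3,7,9], [3,8,9], [4,7,9], [7,8,9]
  3-simplices (2): [1,7,8,9], [3,7,8,9]

so the chain groups are C_0 ≅ Z^10, C_1 ≅ Z^18, C_2 ≅ Z^10, C_3 ≅ Z^2.

The boundary map ∂_1: C_1 → C_0 is given by ∂[p,q] = [q] − [p].
The resulting 10×18 matrix has rank 9, and its Smith normal form has invariant factors (1,1,1,1,1,1,1,1,1).

∂_2: C_2 → C_1 sends each 2-simplex [p,q,r] to [q,r] − [p,r] + [p,q]. For instance
  ∂[3,7,9] = [7,9] − [3,9] + [3,7],
  ∂[7,8,9] = [8,9] − [7,9] + [7,8].
The 18×10 boundary matrix has rank 8 and Smith normal form diag(1,1,1,1,1,1,1,1).

Boundary ∂_3: C_3 → C_2 sends each 3-simplex σ to the alternating sum Σ_i (−1)^i (σ with its i-th vertex removed). For instance
  ∂[3,7,8,9] = [7,8,9] − [3,8,9] + [3,7,9] − [3,7,8],
  ∂[1,7,8,9] = [7,8,9] − [1,8,9] + [1,7,9] − [1,7,8].
The resulting 10×2 matrix has rank 2, and its Smith normal form has invariant factors (1,1).

Computing H_k = (kernel of ∂_k) / (image of ∂_{k+1}):

  H_0: rank C_0 − rank ∂_1 = 10 − 9 = 1, and the invariant factors of ∂_1 are all 1, so H_0 = Z.
  H_1: rank ker ∂_1 − rank ∂_2 = (18 − 9) − 8 = 1, and the invariant factors of ∂_2 are all 1, so H_1 = Z.
  H_2: rank ker ∂_2 − rank ∂_3 = (10 − 8) − 2 = 0, and the invariant factors of ∂_3 are all 1, so H_2 = 0.
  H_3: rank ker ∂_3 − rank ∂_4 = (2 − 2) − 0 = 0, and there is no ∂_4, so H_3 = 0.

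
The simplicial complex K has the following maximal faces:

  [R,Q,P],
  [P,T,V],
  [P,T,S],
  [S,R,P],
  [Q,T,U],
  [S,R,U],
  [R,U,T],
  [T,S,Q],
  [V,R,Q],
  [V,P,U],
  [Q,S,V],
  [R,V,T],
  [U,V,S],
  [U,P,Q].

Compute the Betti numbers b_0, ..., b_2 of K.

b_0 = 1, b_1 = 2, b_2 = 1.

Order the vertices as P < Q < R < S < T < U < V. Listing each simplex with vertices in this order, K has dimension 2 with simplices:

  0-simplices (7): P, Q, R, S, T, U, V
  1-simplices (21): PQ, PR, PS, PT, PU, PV, QR, QS, QT, QU, QV, RS, RT, RU, RV, ST, SU, SV, TU, TV, UV
  2-simplices (14): PQR, PQU, PRS, PST, PTV, PUV, QRV, QST, QSV, QTU, RSU, RTU, RTV, SUV

so the chain groups are C_0 ≅ Z^7, C_1 ≅ Z^21, C_2 ≅ Z^14.

∂_1: C_1 → C_0 maps an edge to its endpoints' difference, ∂[p,q] = q − p. For instance
  ∂RS = S − R.
The resulting 7×21 matrix has rank 6, and its Smith normal form has invariant factors (1,1,1,1,1,1).

∂_2: C_2 → C_1 sends each 2-simplex [p,q,r] to [q,r] − [p,r] + [p,q]. For instance
  ∂SUV = UV − SV + SU,
  ∂QSV = SV − QV + QS.
This gives a 21×14 integer matrix of rank 13; reducing to Smith normal form yields diagonal entries (1,1,1,1,1,1,1,1,1,1,1,1,1).

Reading off H_k = ker ∂_k / im ∂_{k+1}:

  H_0: rank C_0 − rank ∂_1 = 7 − 6 = 1, and the invariant factors of ∂_1 are all 1, so H_0 ≅ Z.
  H_1: rank ker ∂_1 − rank ∂_2 = (21 − 6) − 13 = 2, and the invariant factors of ∂_2 are all 1, so H_1 ≅ Z^2.
  H_2: rank ker ∂_2 − rank ∂_3 = (14 − 13) − 0 = 1, and there is no ∂_3, so H_2 ≅ Z.

Hence the Betti numbers are b_0 = 1, b_1 = 2, b_2 = 1.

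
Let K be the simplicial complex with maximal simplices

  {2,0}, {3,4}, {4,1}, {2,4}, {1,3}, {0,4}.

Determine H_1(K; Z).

H_1 ≅ Z^2.

K has 5 vertices, 6 edges.
rank ∂_1 = 4, rank ∂_2 = 0 ⇒ b_1 = 6 − 4 − 0 = 2. So H_1 = Z^2.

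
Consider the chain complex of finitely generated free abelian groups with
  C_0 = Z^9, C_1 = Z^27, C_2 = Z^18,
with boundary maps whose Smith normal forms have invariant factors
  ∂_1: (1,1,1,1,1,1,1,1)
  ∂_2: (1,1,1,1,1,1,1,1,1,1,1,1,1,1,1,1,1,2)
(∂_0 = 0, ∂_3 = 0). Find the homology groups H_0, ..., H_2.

H_0: b_0 = 9 − 0 − 8 = 1; torsion from ∂_1 factors > 1: none. So H_0 ≅ Z.
H_1: b_1 = 27 − 8 − 18 = 1; torsion from ∂_2 factors > 1: [2]. So H_1 ≅ Z ⊕ Z/2Z.
H_2: b_2 = 18 − 18 − 0 = 0; torsion from ∂_3 factors > 1: none. So H_2 ≅ 0.

H_0 ≅ Z,  H_1 ≅ Z ⊕ Z/2Z,  H_2 = 0.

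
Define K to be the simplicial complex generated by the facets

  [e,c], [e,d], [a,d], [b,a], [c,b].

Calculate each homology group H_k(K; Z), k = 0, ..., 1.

H_0 = Z,  H_1 = Z.

Order the vertices as a < b < c < d < e. Listing each simplex with vertices in this order, K has dimension 1 with simplices:

  0-simplices (5): a, b, c, d, e
  1-simplices (5): ab, ad, bc, ce, de

Hence C_0 ≅ Z^5, C_1 ≅ Z^5.

Boundary ∂_1: C_1 → C_0 is given by ∂[p,q] = [q] − [p]. For instance
  ∂ad = d − a.
The 5×5 boundary matrix has rank 4 and Smith normal form diag(1,1,1,1).

Reading off H_k = ker ∂_k / im ∂_{k+1}:

  H_0: rank C_0 − rank ∂_1 = 5 − 4 = 1, and the invariant factors of ∂_1 are all 1, so H_0 ≅ Z.
  H_1: rank ker ∂_1 − rank ∂_2 = (5 − 4) − 0 = 1, and there is no ∂_2, so H_1 ≅ Z.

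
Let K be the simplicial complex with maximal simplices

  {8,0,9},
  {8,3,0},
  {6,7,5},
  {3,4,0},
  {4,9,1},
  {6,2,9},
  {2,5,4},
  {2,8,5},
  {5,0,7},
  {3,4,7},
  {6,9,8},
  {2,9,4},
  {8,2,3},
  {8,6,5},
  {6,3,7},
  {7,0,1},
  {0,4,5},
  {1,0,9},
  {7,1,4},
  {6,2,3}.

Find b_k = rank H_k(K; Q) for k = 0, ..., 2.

We work with the vertex ordering 0 < 1 < 2 < 3 < 4 < 5 < 6 < 7 < 8 < 9. The simplices of K, each written with vertices in increasing order, are:

  0-simplices (10): [0], [1], [2], [3], [4], [5], [6], [7], [8], [9]
  1-simplices (30): (30 of them)
  2-simplices (20): (20 of them)

giving chain groups C_0 ≅ Z^10, C_1 ≅ Z^30, C_2 ≅ Z^20.

The boundary map ∂_1: C_1 → C_0 maps an edge to its endpoints' difference, ∂[p,q] = q − p.
This gives a 10×30 integer matrix of rank 9; reducing to Smith normal form yields diagonal entries (1,1,1,1,1,1,1,1,1).

Boundary ∂_2: C_2 → C_1 maps a triangle to the signed sum of its edges. For instance
  ∂[1,4,7] = [4,7] − [1,7] + [1,4],
  ∂[6,8,9] = [8,9] − [6,9] + [6,8].
The resulting 30×20 matrix has rank 20, and its Smith normal form has invariant factors (1,1,1,1,1,1,1,1,1,1,1,1,1,1,1,1,1,1,1,2).

Reading off H_k = ker ∂_k / im ∂_{k+1}:

  H_0: rank C_0 − rank ∂_1 = 10 − 9 = 1, and the invariant factors of ∂_1 are all 1, so H_0 ≅ Z.
  H_1: rank ker ∂_1 − rank ∂_2 = (30 − 9) − 20 = 1, and ∂_2 has invariant factor 2 > 1, so H_1 ≅ Z ⊕ Z/2.
  H_2: rank ker ∂_2 − rank ∂_3 = (20 − 20) − 0 = 0, and there is no ∂_3, so H_2 ≅ 0.

Hence the Betti numbers are b_0 = 1, b_1 = 1, b_2 = 0.

b_0 = 1, b_1 = 1, b_2 = 0.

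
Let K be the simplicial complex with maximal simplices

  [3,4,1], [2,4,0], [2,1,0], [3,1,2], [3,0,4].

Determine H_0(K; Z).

Take the total order 0 < 1 < 2 < 3 < 4 on the vertex set. Then K (dimension 2) consists of the simplices:

  0-simplices (5): [0], [1], [2], [3], [4]
  1-simplices (10): [0,1], [0,2], [0,3], [0,4], [1,2], [1,3], [1,4], [2,3], [2,4], [3,4]
  2-simplices (5): [0,1,2], [0,2,4], [0,3,4], [1,2,3], [1,3,4]

so the chain groups are C_0 ≅ Z^5, C_1 ≅ Z^10, C_2 ≅ Z^5.

∂_1: C_1 → C_0 maps an edge to its endpoints' difference, ∂[p,q] = q − p.
As a 5×10 matrix over Z this has rank 4, with invariant factors (1,1,1,1).

∂_2: C_2 → C_1 sends each 2-simplex [p,q,r] to [q,r] − [p,r] + [p,q]. For instance
  ∂[1,3,4] = [3,4] − [1,4] + [1,3],
  ∂[0,2,4] = [2,4] − [0,4] + [0,2].
The 10×5 boundary matrix has rank 5 and Smith normal form diag(1,1,1,1,1).

Computing H_k = (kernel of ∂_k) / (image of ∂_{k+1}):

  H_0: rank C_0 − rank ∂_1 = 5 − 4 = 1, and the invariant factors of ∂_1 are all 1, so H_0 = Z.

H_0 = Z.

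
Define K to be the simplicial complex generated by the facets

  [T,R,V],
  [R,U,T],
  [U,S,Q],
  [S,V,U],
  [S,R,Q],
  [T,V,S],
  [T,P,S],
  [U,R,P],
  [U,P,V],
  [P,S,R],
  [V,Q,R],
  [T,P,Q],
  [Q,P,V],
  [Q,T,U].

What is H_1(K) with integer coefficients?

Fix the vertex order P < Q < R < S < T < U < V and write every simplex with vertices in increasing order. Then dim K = 2 and the simplices of K are:

  0-simplices (7): P, Q, R, S, T, U, V
  1-simplices (21): PQ, PR, PS, PT, PU, PV, QR, QS, QT, QU, QV, RS, RT, RU, RV, ST, SU, SV, TU, TV, UV
  2-simplices (14): PQT, PQV, PRS, PRU, PST, PUV, QRS, QRV, QSU, QTU, RTU, RTV, STV, SUV

so the chain groups are C_0 ≅ Z^7, C_1 ≅ Z^21, C_2 ≅ Z^14.

Boundary ∂_1: C_1 → C_0 sends each edge [p,q] (with p < q) to q − p. For instance
  ∂QU = U − Q.
As a 7×21 matrix over Z this has rank 6, with invariant factors (1,1,1,1,1,1).

∂_2: C_2 → C_1 sends each 2-simplex [p,q,r] to [q,r] − [p,r] + [p,q]. For instance
  ∂QRV = RV − QV + QR,
  ∂QRS = RS − QS + QR.
As a 21×14 matrix over Z this has rank 13, with invariant factors (1,1,1,1,1,1,1,1,1,1,1,1,1).

Reading off H_k = ker ∂_k / im ∂_{k+1}:

  H_1: rank ker ∂_1 − rank ∂_2 = (21 − 6) − 13 = 2, and the invariant factors of ∂_2 are all 1, so H_1 = Z^2.

H_1 = Z^2.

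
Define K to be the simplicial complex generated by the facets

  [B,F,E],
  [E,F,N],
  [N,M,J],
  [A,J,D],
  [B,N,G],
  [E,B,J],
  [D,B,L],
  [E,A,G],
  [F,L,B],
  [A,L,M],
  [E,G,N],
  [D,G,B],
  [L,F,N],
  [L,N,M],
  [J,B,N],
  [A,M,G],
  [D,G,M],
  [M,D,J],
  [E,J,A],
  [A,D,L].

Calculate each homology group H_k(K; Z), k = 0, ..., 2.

H_0 = Z,  H_1 = Z ⊕ Z/2,  H_2 = 0.

Take the total order A < B < D < E < F < G < J < L < M < N on the vertex set. Then K (dimension 2) consists of the simplices:

  0-simplices (10): A, B, D, E, F, G, J, L, M, N
  1-simplices (30): AD, AE, AG, AJ, AL, AM, BD, BE, BF, BG, BJ, BL, BN, DG, DJ, DL, DM, EF, EG, EJ, EN, FL, FN, GM, GN, JM, JN, LM, LN, MN
  2-simplices (20): ADJ, ADL, AEG, AEJ, AGM, ALM, BDG, BDL, BEF, BEJ, BFL, BGN, BJN, DGM, DJM, EFN, EGN, FLN, JMN, LMN

Hence C_0 ≅ Z^10, C_1 ≅ Z^30, C_2 ≅ Z^20.

∂_1: C_1 → C_0 sends each edge [p,q] (with p < q) to q − p. For instance
  ∂DG = G − D.
The resulting 10×30 matrix has rank 9, and its Smith normal form has invariant factors (1,1,1,1,1,1,1,1,1).

Boundary ∂_2: C_2 → C_1 sends each 2-simplex [p,q,r] to [q,r] − [p,r] + [p,q]. For instance
  ∂BEJ = EJ − BJ + BE,
  ∂DJM = JM − DM + DJ.
As a 30×20 matrix over Z this has rank 20, with invariant factors (1,1,1,1,1,1,1,1,1,1,1,1,1,1,1,1,1,1,1,2).

Now H_k = ker ∂_k / im ∂_{k+1}, so:

  H_0: rank C_0 − rank ∂_1 = 10 − 9 = 1, and the invariant factors of ∂_1 are all 1, so H_0 ≅ Z.
  H_1: rank ker ∂_1 − rank ∂_2 = (30 − 9) − 20 = 1, and ∂_2 has invariant factor 2 > 1, so H_1 ≅ Z ⊕ Z/2.
  H_2: rank ker ∂_2 − rank ∂_3 = (20 − 20) − 0 = 0, and there is no ∂_3, so H_2 ≅ 0.

(K is a triangulation of the Klein bottle.)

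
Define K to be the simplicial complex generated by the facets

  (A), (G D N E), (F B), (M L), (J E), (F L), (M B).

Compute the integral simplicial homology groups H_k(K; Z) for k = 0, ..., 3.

Fix the vertex order A < B < D < E < F < G < J < L < M < N and write every simplex with vertices in increasing order. Then dim K = 3 and the simplices of K are:

  0-simplices (10): A, B, D, E, F, G, J, L, M, N
  1-simplices (11): BF, BM, DE, DG, DN, EG, EJ, EN, FL, GN, LM
  2-simplices (4): DEG, DEN, DGN, EGN
  3-simplices (1): DEGN

so the chain groups are C_0 ≅ Z^10, C_1 ≅ Z^11, C_2 ≅ Z^4, C_3 ≅ Z^1.

Boundary ∂_1: C_1 → C_0 maps an edge to its endpoints' difference, ∂[p,q] = q − p.
This gives a 10×11 integer matrix of rank 7; reducing to Smith normal form yields diagonal entries (1,1,1,1,1,1,1).

The boundary map ∂_2: C_2 → C_1 sends each 2-simplex [p,q,r] to [q,r] − [p,r] + [p,q]. For instance
  ∂EGN = GN − EN + EG,
  ∂DGN = GN − DN + DG.
As a 11×4 matrix over Z this has rank 3, with invariant factors (1,1,1).

The boundary map ∂_3: C_3 → C_2 sends each 3-simplex σ to the alternating sum Σ_i (−1)^i (σ with its i-th vertex removed). For instance
  ∂DEGN = EGN − DGN + DEN − DEG.
The resulting 4×1 matrix has rank 1, and its Smith normal form has invariant factors (1).

Now H_k = ker ∂_k / im ∂_{k+1}, so:

  H_0: rank C_0 − rank ∂_1 = 10 − 7 = 3, and the invariant factors of ∂_1 are all 1, so H_0 = Z^3.
  H_1: rank ker ∂_1 − rank ∂_2 = (11 − 7) − 3 = 1, and the invariant factors of ∂_2 are all 1, so H_1 = Z.
  H_2: rank ker ∂_2 − rank ∂_3 = (4 − 3) − 1 = 0, and the invariant factors of ∂_3 are all 1, so H_2 = 0.
  H_3: rank ker ∂_3 − rank ∂_4 = (1 − 1) − 0 = 0, and there is no ∂_4, so H_3 = 0.

H_0 ≅ Z^3,  H_1 ≅ Z,  H_2 = 0,  H_3 = 0.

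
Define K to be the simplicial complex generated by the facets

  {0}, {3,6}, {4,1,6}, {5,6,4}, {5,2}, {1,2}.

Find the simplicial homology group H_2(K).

H_2 = 0.

Take the total order 0 < 1 < 2 < 3 < 4 < 5 < 6 on the vertex set. Then K (dimension 2) consists of the simplices:

  0-simplices (7): [0], [1], [2], [3], [4], [5], [6]
  1-simplices (8): [1,2], [1,4], [1,6], [2,5], [3,6], [4,5], [4,6], [5,6]
  2-simplices (2): [1,4,6], [4,5,6]

Hence C_0 ≅ Z^7, C_1 ≅ Z^8, C_2 ≅ Z^2.

Boundary ∂_1: C_1 → C_0 maps an edge to its endpoints' difference, ∂[p,q] = q − p. For instance
  ∂[2,5] = [5] − [2].
This gives a 7×8 integer matrix of rank 5; reducing to Smith normal form yields diagonal entries (1,1,1,1,1).

Boundary ∂_2: C_2 → C_1 acts by ∂[p,q,r] = [q,r] − [p,r] + [p,q]. For instance
  ∂[1,4,6] = [4,6] − [1,6] + [1,4],
  ∂[4,5,6] = [5,6] − [4,6] + [4,5].
The 8×2 boundary matrix has rank 2 and Smith normal form diag(1,1).

Reading off H_k = ker ∂_k / im ∂_{k+1}:

  H_2: rank ker ∂_2 − rank ∂_3 = (2 − 2) − 0 = 0, and there is no ∂_3, so H_2 ≅ 0.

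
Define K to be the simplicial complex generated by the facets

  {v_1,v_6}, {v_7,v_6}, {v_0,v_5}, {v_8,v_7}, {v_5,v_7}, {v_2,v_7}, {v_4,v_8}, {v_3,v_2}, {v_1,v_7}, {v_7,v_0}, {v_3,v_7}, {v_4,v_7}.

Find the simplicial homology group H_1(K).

H_1 ≅ Z^4.

K has 9 vertices, 12 edges.
rank ∂_1 = 8, rank ∂_2 = 0 ⇒ b_1 = 12 − 8 − 0 = 4. So H_1 ≅ Z^4.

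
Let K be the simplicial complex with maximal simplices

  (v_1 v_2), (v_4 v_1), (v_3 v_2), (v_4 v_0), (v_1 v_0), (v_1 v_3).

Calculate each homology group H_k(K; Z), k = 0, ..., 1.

K has 5 vertices, 6 edges.
rank ∂_0 = 0, rank ∂_1 = 4 ⇒ b_0 = 5 − 0 − 4 = 1; all invariant factors of ∂_1 are 1 so no torsion. So H_0 = Z.
rank ∂_1 = 4, rank ∂_2 = 0 ⇒ b_1 = 6 − 4 − 0 = 2. So H_1 = Z^2.

H_0 ≅ Z,  H_1 ≅ Z^2.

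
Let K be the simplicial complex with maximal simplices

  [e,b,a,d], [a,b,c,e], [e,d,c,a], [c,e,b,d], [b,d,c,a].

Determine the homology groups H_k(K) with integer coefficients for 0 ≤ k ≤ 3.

H_0 ≅ Z,  H_1 = 0,  H_2 = 0,  H_3 ≅ Z.

Take the total order a < b < c < d < e on the vertex set. Then K (dimension 3) consists of the simplices:

  0-simplices (5): a, b, c, d, e
  1-simplices (10): ab, ac, ad, ae, bc, bd, be, cd, ce, de
  2-simplices (10): abc, abd, abe, acd, ace, ade, bcd, bce, bde, cde
  3-simplices (5): abcd, abce, abde, acde, bcde

so the chain groups are C_0 ≅ Z^5, C_1 ≅ Z^10, C_2 ≅ Z^10, C_3 ≅ Z^5.

The boundary map ∂_1: C_1 → C_0 maps an edge to its endpoints' difference, ∂[p,q] = q − p. For instance
  ∂ce = e − c.
As a 5×10 matrix over Z this has rank 4, with invariant factors (1,1,1,1).

Boundary ∂_2: C_2 → C_1 acts by ∂[p,q,r] = [q,r] − [p,r] + [p,q]. For instance
  ∂bde = de − be + bd,
  ∂cde = de − ce + cd.
The resulting 10×10 matrix has rank 6, and its Smith normal form has invariant factors (1,1,1,1,1,1).

The boundary map ∂_3: C_3 → C_2 sends each 3-simplex σ to the alternating sum Σ_i (−1)^i (σ with its i-th vertex removed). For instance
  ∂abcd = bcd − acd + abd − abc,
  ∂acde = cde − ade + ace − acd.
The 10×5 boundary matrix has rank 4 and Smith normal form diag(1,1,1,1).

From H_k ≅ ker(∂_k) / im(∂_{k+1}) we obtain:

  H_0: rank C_0 − rank ∂_1 = 5 − 4 = 1, and the invariant factors of ∂_1 are all 1, so H_0 ≅ Z.
  H_1: rank ker ∂_1 − rank ∂_2 = (10 − 4) − 6 = 0, and the invariant factors of ∂_2 are all 1, so H_1 ≅ 0.
  H_2: rank ker ∂_2 − rank ∂_3 = (10 − 6) − 4 = 0, and the invariant factors of ∂_3 are all 1, so H_2 ≅ 0.
  H_3: rank ker ∂_3 − rank ∂_4 = (5 − 4) − 0 = 1, and there is no ∂_4, so H_3 ≅ Z.

(K is a triangulation of the 3-sphere S^3.)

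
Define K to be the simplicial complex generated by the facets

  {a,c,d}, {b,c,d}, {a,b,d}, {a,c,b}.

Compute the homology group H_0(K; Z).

Take the total order a < b < c < d on the vertex set. Then K (dimension 2) consists of the simplices:

  0-simplices (4): a, b, c, d
  1-simplices (6): ab, ac, ad, bc, bd, cd
  2-simplices (4): abc, abd, acd, bcd

so the chain groups are C_0 ≅ Z^4, C_1 ≅ Z^6, C_2 ≅ Z^4.

Boundary ∂_1: C_1 → C_0 is given by ∂[p,q] = [q] − [p].
As a 4×6 matrix over Z this has rank 3, with invariant factors (1,1,1).

Boundary ∂_2: C_2 → C_1 acts by ∂[p,q,r] = [q,r] − [p,r] + [p,q]. For instance
  ∂bcd = cd − bd + bc,
  ∂acd = cd − ad + ac.
The resulting 6×4 matrix has rank 3, and its Smith normal form has invariant factors (1,1,1).

Now H_k = ker ∂_k / im ∂_{k+1}, so:

  H_0: rank C_0 − rank ∂_1 = 4 − 3 = 1, and the invariant factors of ∂_1 are all 1, so H_0 ≅ Z.

H_0 ≅ Z.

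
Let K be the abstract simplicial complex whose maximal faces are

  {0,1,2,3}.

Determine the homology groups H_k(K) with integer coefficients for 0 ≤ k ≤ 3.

Order the vertices as 0 < 1 < 2 < 3. Listing each simplex with vertices in this order, K has dimension 3 with simplices:

  0-simplices (4): [0], [1], [2], [3]
  1-simplices (6): [0,1], [0,2], [0,3], [1,2], [1,3], [2,3]
  2-simplices (4): [0,1,2], [0,1,3], [0,2,3], [1,2,3]
  3-simplices (1): [0,1,2,3]

Hence C_0 ≅ Z^4, C_1 ≅ Z^6, C_2 ≅ Z^4, C_3 ≅ Z^1.

Boundary ∂_1: C_1 → C_0 maps an edge to its endpoints' difference, ∂[p,q] = q − p.
As a 4×6 matrix over Z this has rank 3, with invariant factors (1,1,1).

∂_2: C_2 → C_1 acts by ∂[p,q,r] = [q,r] − [p,r] + [p,q]. For instance
  ∂[0,2,3] = [2,3] − [0,3] + [0,2],
  ∂[1,2,3] = [2,3] − [1,3] + [1,2].
The resulting 6×4 matrix has rank 3, and its Smith normal form has invariant factors (1,1,1).

∂_3: C_3 → C_2 sends each 3-simplex σ to the alternating sum Σ_i (−1)^i (σ with its i-th vertex removed). For instance
  ∂[0,1,2,3] = [1,2,3] − [0,2,3] + [0,1,3] − [0,1,2].
As a 4×1 matrix over Z this has rank 1, with invariant factors (1).

Now H_k = ker ∂_k / im ∂_{k+1}, so:

  H_0: rank C_0 − rank ∂_1 = 4 − 3 = 1, and the invariant factors of ∂_1 are all 1, so H_0 ≅ Z.
  H_1: rank ker ∂_1 − rank ∂_2 = (6 − 3) − 3 = 0, and the invariant factors of ∂_2 are all 1, so H_1 ≅ 0.
  H_2: rank ker ∂_2 − rank ∂_3 = (4 − 3) − 1 = 0, and the invariant factors of ∂_3 are all 1, so H_2 ≅ 0.
  H_3: rank ker ∂_3 − rank ∂_4 = (1 − 1) − 0 = 0, and there is no ∂_4, so H_3 ≅ 0.

(K is a triangulation of the 3-simplex.)

H_0 ≅ Z,  H_1 = 0,  H_2 = 0,  H_3 = 0.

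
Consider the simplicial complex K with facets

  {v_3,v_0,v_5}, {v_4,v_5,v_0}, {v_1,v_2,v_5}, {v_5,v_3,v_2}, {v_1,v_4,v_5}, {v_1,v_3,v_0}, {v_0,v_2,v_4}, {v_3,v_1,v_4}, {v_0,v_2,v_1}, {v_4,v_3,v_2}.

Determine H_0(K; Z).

Fix the vertex order v_0 < v_1 < v_2 < v_3 < v_4 < v_5 and write every simplex with vertices in increasing order. Then dim K = 2 and the simplices of K are:

  0-simplices (6): [v_0], [v_1], [v_2], [v_3], [v_4], [v_5]
  1-simplices (15): (15 of them)
  2-simplices (10): [v_0,v_1,v_2], [v_0,v_1,v_3], [v_0,v_2,v_4], [v_0,v_3,v_5], [v_0,v_4,v_5], [v_1,v_2,v_5], [v_1,v_3,v_4], [v_1,v_4,v_5], [v_2,v_3,v_4], [v_2,v_3,v_5]

giving chain groups C_0 ≅ Z^6, C_1 ≅ Z^15, C_2 ≅ Z^10.

The boundary map ∂_1: C_1 → C_0 is given by ∂[p,q] = [q] − [p].
The 6×15 boundary matrix has rank 5 and Smith normal form diag(1,1,1,1,1).

Boundary ∂_2: C_2 → C_1 maps a triangle to the signed sum of its edges. For instance
  ∂[v_0,v_4,v_5] = [v_4,v_5] − [v_0,v_5] + [v_0,v_4],
  ∂[v_0,v_3,v_5] = [v_3,v_5] − [v_0,v_5] + [v_0,v_3].
As a 15×10 matrix over Z this has rank 10, with invariant factors (1,1,1,1,1,1,1,1,1,2).

Computing H_k = (kernel of ∂_k) / (image of ∂_{k+1}):

  H_0: rank C_0 − rank ∂_1 = 6 − 5 = 1, and the invariant factors of ∂_1 are all 1, so H_0 ≅ Z.

H_0 ≅ Z.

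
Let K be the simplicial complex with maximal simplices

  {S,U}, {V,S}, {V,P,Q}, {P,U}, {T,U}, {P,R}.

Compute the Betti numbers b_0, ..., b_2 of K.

Fix the vertex order P < Q < R < S < T < U < V and write every simplex with vertices in increasing order. Then dim K = 2 and the simplices of K are:

  0-simplices (7): P, Q, R, S, T, U, V
  1-simplices (8): PQ, PR, PU, PV, QV, SU, SV, TU
  2-simplices (1): PQV

giving chain groups C_0 ≅ Z^7, C_1 ≅ Z^8, C_2 ≅ Z^1.

∂_1: C_1 → C_0 sends each edge [p,q] (with p < q) to q − p. For instance
  ∂PR = R − P.
The resulting 7×8 matrix has rank 6, and its Smith normal form has invariant factors (1,1,1,1,1,1).

The boundary map ∂_2: C_2 → C_1 maps a triangle to the signed sum of its edges. For instance
  ∂PQV = QV − PV + PQ.
As a 8×1 matrix over Z this has rank 1, with invariant factors (1).

Computing H_k = (kernel of ∂_k) / (image of ∂_{k+1}):

  H_0: rank C_0 − rank ∂_1 = 7 − 6 = 1, and the invariant factors of ∂_1 are all 1, so H_0 ≅ Z.
  H_1: rank ker ∂_1 − rank ∂_2 = (8 − 6) − 1 = 1, and the invariant factors of ∂_2 are all 1, so H_1 ≅ Z.
  H_2: rank ker ∂_2 − rank ∂_3 = (1 − 1) − 0 = 0, and there is no ∂_3, so H_2 ≅ 0.

Hence the Betti numbers are b_0 = 1, b_1 = 1, b_2 = 0.

b_0 = 1, b_1 = 1, b_2 = 0.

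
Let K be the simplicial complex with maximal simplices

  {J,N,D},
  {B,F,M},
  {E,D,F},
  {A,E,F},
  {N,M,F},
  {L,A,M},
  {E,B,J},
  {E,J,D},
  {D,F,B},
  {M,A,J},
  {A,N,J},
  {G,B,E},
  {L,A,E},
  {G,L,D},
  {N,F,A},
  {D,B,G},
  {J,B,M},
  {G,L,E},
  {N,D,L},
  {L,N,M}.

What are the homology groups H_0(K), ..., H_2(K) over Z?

H_0 = Z,  H_1 = Z ⊕ Z/2Z,  H_2 = 0.

Take the total order A < B < D < E < F < G < J < L < M < N on the vertex set. Then K (dimension 2) consists of the simplices:

  0-simplices (10): A, B, D, E, F, G, J, L, M, N
  1-simplices (30): AE, AF, AJ, AL, AM, AN, BD, BE, BF, BG, BJ, BM, DE, DF, DG, DJ, DL, DN, EF, EG, EJ, EL, FM, FN, GL, JM, JN, LM, LN, MN
  2-simplices (20): AEF, AEL, AFN, AJM, AJN, ALM, BDF, BDG, BEG, BEJ, BFM, BJM, DEF, DEJ, DGL, DJN, DLN, EGL, FMN, LMN

so the chain groups are C_0 ≅ Z^10, C_1 ≅ Z^30, C_2 ≅ Z^20.

∂_1: C_1 → C_0 maps an edge to its endpoints' difference, ∂[p,q] = q − p. For instance
  ∂EG = G − E.
This gives a 10×30 integer matrix of rank 9; reducing to Smith normal form yields diagonal entries (1,1,1,1,1,1,1,1,1).

Boundary ∂_2: C_2 → C_1 maps a triangle to the signed sum of its edges. For instance
  ∂DLN = LN − DN + DL,
  ∂AJN = JN − AN + AJ.
The resulting 30×20 matrix has rank 20, and its Smith normal form has invariant factors (1,1,1,1,1,1,1,1,1,1,1,1,1,1,1,1,1,1,1,2).

Computing H_k = (kernel of ∂_k) / (image of ∂_{k+1}):

  H_0: rank C_0 − rank ∂_1 = 10 − 9 = 1, and the invariant factors of ∂_1 are all 1, so H_0 = Z.
  H_1: rank ker ∂_1 − rank ∂_2 = (30 − 9) − 20 = 1, and ∂_2 has invariant factor 2 > 1, so H_1 = Z ⊕ Z/2Z.
  H_2: rank ker ∂_2 − rank ∂_3 = (20 − 20) − 0 = 0, and there is no ∂_3, so H_2 = 0.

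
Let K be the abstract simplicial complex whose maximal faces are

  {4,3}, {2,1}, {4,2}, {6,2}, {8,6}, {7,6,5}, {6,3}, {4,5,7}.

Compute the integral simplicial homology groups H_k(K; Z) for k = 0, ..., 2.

K has 8 vertices, 11 edges, 2 triangles.
rank ∂_0 = 0, rank ∂_1 = 7 ⇒ b_0 = 8 − 0 − 7 = 1; all invariant factors of ∂_1 are 1 so no torsion. So H_0 = Z.
rank ∂_1 = 7, rank ∂_2 = 2 ⇒ b_1 = 11 − 7 − 2 = 2; all invariant factors of ∂_2 are 1 so no torsion. So H_1 = Z^2.
rank ∂_2 = 2, rank ∂_3 = 0 ⇒ b_2 = 2 − 2 − 0 = 0. So H_2 = 0.

H_0 = Z,  H_1 = Z^2,  H_2 = 0.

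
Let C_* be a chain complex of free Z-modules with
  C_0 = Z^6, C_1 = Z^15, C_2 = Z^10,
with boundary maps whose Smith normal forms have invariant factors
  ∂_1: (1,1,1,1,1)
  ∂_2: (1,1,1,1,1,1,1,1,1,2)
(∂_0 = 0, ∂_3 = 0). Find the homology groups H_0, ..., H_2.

H_0 = Z,  H_1 = Z/2,  H_2 = 0.

H_0: b_0 = 6 − 0 − 5 = 1; torsion from ∂_1 factors > 1: none. So H_0 = Z.
H_1: b_1 = 15 − 5 − 10 = 0; torsion from ∂_2 factors > 1: [2]. So H_1 = Z/2.
H_2: b_2 = 10 − 10 − 0 = 0; torsion from ∂_3 factors > 1: none. So H_2 = 0.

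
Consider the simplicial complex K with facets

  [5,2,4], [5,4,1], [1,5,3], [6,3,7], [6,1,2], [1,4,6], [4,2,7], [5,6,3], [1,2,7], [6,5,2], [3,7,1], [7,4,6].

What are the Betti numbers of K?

b_0 = 1, b_1 = 0, b_2 = 0.

K has 7 vertices, 18 edges, 12 triangles.
rank ∂_0 = 0, rank ∂_1 = 6 ⇒ b_0 = 7 − 0 − 6 = 1; all invariant factors of ∂_1 are 1 so no torsion. So H_0 ≅ Z.
rank ∂_1 = 6, rank ∂_2 = 12 ⇒ b_1 = 18 − 6 − 12 = 0; ∂_2 has invariant factor(s) [2] giving torsion. So H_1 ≅ Z/2Z.
rank ∂_2 = 12, rank ∂_3 = 0 ⇒ b_2 = 12 − 12 − 0 = 0. So H_2 ≅ 0.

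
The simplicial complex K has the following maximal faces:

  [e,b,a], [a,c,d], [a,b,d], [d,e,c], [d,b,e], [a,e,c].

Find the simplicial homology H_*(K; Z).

Take the total order a < b < c < d < e on the vertex set. Then K (dimension 2) consists of the simplices:

  0-simplices (5): a, b, c, d, e
  1-simplices (9): ab, ac, ad, ae, bd, be, cd, ce, de
  2-simplices (6): abd, abe, acd, ace, bde, cde

so the chain groups are C_0 ≅ Z^5, C_1 ≅ Z^9, C_2 ≅ Z^6.

∂_1: C_1 → C_0 maps an edge to its endpoints' difference, ∂[p,q] = q − p.
This gives a 5×9 integer matrix of rank 4; reducing to Smith normal form yields diagonal entries (1,1,1,1).

The boundary map ∂_2: C_2 → C_1 sends each 2-simplex [p,q,r] to [q,r] − [p,r] + [p,q]. For instance
  ∂abd = bd − ad + ab,
  ∂abe = be − ae + ab.
This gives a 9×6 integer matrix of rank 5; reducing to Smith normal form yields diagonal entries (1,1,1,1,1).

From H_k ≅ ker(∂_k) / im(∂_{k+1}) we obtain:

  H_0: rank C_0 − rank ∂_1 = 5 − 4 = 1, and the invariant factors of ∂_1 are all 1, so H_0 = Z.
  H_1: rank ker ∂_1 − rank ∂_2 = (9 − 4) − 5 = 0, and the invariant factors of ∂_2 are all 1, so H_1 = 0.
  H_2: rank ker ∂_2 − rank ∂_3 = (6 − 5) − 0 = 1, and there is no ∂_3, so H_2 = Z.

As a check, the Euler characteristic is 5 − 9 + 6 = 2, which agrees with 1 − 0 + 1 = 2.

H_0 = Z,  H_1 = 0,  H_2 = Z.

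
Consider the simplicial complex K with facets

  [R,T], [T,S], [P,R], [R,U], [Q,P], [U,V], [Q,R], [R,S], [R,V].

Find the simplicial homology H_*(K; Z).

H_0 = Z,  H_1 = Z^3.

Take the total order P < Q < R < S < T < U < V on the vertex set. Then K (dimension 1) consists of the simplices:

  0-simplices (7): P, Q, R, S, T, U, V
  1-simplices (9): PQ, PR, QR, RS, RT, RU, RV, ST, UV

so the chain groups are C_0 ≅ Z^7, C_1 ≅ Z^9.

Boundary ∂_1: C_1 → C_0 sends each edge [p,q] (with p < q) to q − p. For instance
  ∂PQ = Q − P.
The 7×9 boundary matrix has rank 6 and Smith normal form diag(1,1,1,1,1,1).

Reading off H_k = ker ∂_k / im ∂_{k+1}:

  H_0: rank C_0 − rank ∂_1 = 7 − 6 = 1, and the invariant factors of ∂_1 are all 1, so H_0 = Z.
  H_1: rank ker ∂_1 − rank ∂_2 = (9 − 6) − 0 = 3, and there is no ∂_2, so H_1 = Z^3.

As a check, the Euler characteristic is 7 − 9 = -2, which agrees with 1 − 3 = -2.
(K is a triangulation of a wedge of 3 circles.)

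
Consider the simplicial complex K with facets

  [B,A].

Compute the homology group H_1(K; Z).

H_1 = 0.

Fix the vertex order A < B and write every simplex with vertices in increasing order. Then dim K = 1 and the simplices of K are:

  0-simplices (2): A, B
  1-simplices (1): AB

so the chain groups are C_0 ≅ Z^2, C_1 ≅ Z^1.

∂_1: C_1 → C_0 sends each edge [p,q] (with p < q) to q − p. For instance
  ∂AB = B − A.
As a 2×1 matrix over Z this has rank 1, with invariant factors (1).

From H_k ≅ ker(∂_k) / im(∂_{k+1}) we obtain:

  H_1: rank ker ∂_1 − rank ∂_2 = (1 − 1) − 0 = 0, and there is no ∂_2, so H_1 = 0.

(K is a triangulation of the 1-simplex.)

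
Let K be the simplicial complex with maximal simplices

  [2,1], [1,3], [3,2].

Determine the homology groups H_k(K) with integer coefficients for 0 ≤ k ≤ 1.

Order the vertices as 1 < 2 < 3. Listing each simplex with vertices in this order, K has dimension 1 with simplices:

  0-simplices (3): [1], [2], [3]
  1-simplices (3): [1,2], [1,3], [2,3]

giving chain groups C_0 ≅ Z^3, C_1 ≅ Z^3.

The boundary map ∂_1: C_1 → C_0 is given by ∂[p,q] = [q] − [p]. For instance
  ∂[1,2] = [2] − [1].
As a 3×3 matrix over Z this has rank 2, with invariant factors (1,1).

Now H_k = ker ∂_k / im ∂_{k+1}, so:

  H_0: rank C_0 − rank ∂_1 = 3 − 2 = 1, and the invariant factors of ∂_1 are all 1, so H_0 = Z.
  H_1: rank ker ∂_1 − rank ∂_2 = (3 − 2) − 0 = 1, and there is no ∂_2, so H_1 = Z.

H_0 ≅ Z,  H_1 ≅ Z.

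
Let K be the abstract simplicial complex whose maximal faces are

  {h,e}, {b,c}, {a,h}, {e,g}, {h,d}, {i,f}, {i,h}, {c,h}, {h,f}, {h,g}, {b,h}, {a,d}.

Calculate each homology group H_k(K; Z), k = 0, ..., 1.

Order the vertices as a < b < c < d < e < f < g < h < i. Listing each simplex with vertices in this order, K has dimension 1 with simplices:

  0-simplices (9): a, b, c, d, e, f, g, h, i
  1-simplices (12): ad, ah, bc, bh, ch, dh, eg, eh, fh, fi, gh, hi

so the chain groups are C_0 ≅ Z^9, C_1 ≅ Z^12.

The boundary map ∂_1: C_1 → C_0 maps an edge to its endpoints' difference, ∂[p,q] = q − p.
The 9×12 boundary matrix has rank 8 and Smith normal form diag(1,1,1,1,1,1,1,1).

Computing H_k = (kernel of ∂_k) / (image of ∂_{k+1}):

  H_0: rank C_0 − rank ∂_1 = 9 − 8 = 1, and the invariant factors of ∂_1 are all 1, so H_0 = Z.
  H_1: rank ker ∂_1 − rank ∂_2 = (12 − 8) − 0 = 4, and there is no ∂_2, so H_1 = Z^4.

(K is a triangulation of a wedge of 4 circles.)

H_0 = Z,  H_1 = Z^4.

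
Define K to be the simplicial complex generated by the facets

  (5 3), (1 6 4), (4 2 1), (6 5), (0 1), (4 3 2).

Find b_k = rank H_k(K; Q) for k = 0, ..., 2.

b_0 = 1, b_1 = 1, b_2 = 0.

We work with the vertex ordering 0 < 1 < 2 < 3 < 4 < 5 < 6. The simplices of K, each written with vertices in increasing order, are:

  0-simplices (7): [0], [1], [2], [3], [4], [5], [6]
  1-simplices (10): [0,1], [1,2], [1,4], [1,6], [2,3], [2,4], [3,4], [3,5], [4,6], [5,6]
  2-simplices (3): [1,2,4], [1,4,6], [2,3,4]

giving chain groups C_0 ≅ Z^7, C_1 ≅ Z^10, C_2 ≅ Z^3.

∂_1: C_1 → C_0 is given by ∂[p,q] = [q] − [p].
The 7×10 boundary matrix has rank 6 and Smith normal form diag(1,1,1,1,1,1).

∂_2: C_2 → C_1 maps a triangle to the signed sum of its edges. For instance
  ∂[1,2,4] = [2,4] − [1,4] + [1,2],
  ∂[1,4,6] = [4,6] − [1,6] + [1,4].
As a 10×3 matrix over Z this has rank 3, with invariant factors (1,1,1).

Computing H_k = (kernel of ∂_k) / (image of ∂_{k+1}):

  H_0: rank C_0 − rank ∂_1 = 7 − 6 = 1, and the invariant factors of ∂_1 are all 1, so H_0 ≅ Z.
  H_1: rank ker ∂_1 − rank ∂_2 = (10 − 6) − 3 = 1, and the invariant factors of ∂_2 are all 1, so H_1 ≅ Z.
  H_2: rank ker ∂_2 − rank ∂_3 = (3 − 3) − 0 = 0, and there is no ∂_3, so H_2 ≅ 0.

As a check, the Euler characteristic is 7 − 10 + 3 = 0, which agrees with 1 − 1 + 0 = 0.

Hence the Betti numbers are b_0 = 1, b_1 = 1, b_2 = 0.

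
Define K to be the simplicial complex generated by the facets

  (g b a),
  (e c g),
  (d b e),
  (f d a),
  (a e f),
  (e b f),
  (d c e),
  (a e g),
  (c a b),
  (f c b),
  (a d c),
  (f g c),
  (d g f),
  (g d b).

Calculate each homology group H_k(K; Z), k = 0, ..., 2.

We work with the vertex ordering a < b < c < d < e < f < g. The simplices of K, each written with vertices in increasing order, are:

  0-simplices (7): a, b, c, d, e, f, g
  1-simplices (21): ab, ac, ad, ae, af, ag, bc, bd, be, bf, bg, cd, ce, cf, cg, de, df, dg, ef, eg, fg
  2-simplices (14): abc, abg, acd, adf, aef, aeg, bcf, bde, bdg, bef, cde, ceg, cfg, dfg

giving chain groups C_0 ≅ Z^7, C_1 ≅ Z^21, C_2 ≅ Z^14.

The boundary map ∂_1: C_1 → C_0 maps an edge to its endpoints' difference, ∂[p,q] = q − p. For instance
  ∂ac = c − a.
This gives a 7×21 integer matrix of rank 6; reducing to Smith normal form yields diagonal entries (1,1,1,1,1,1).

∂_2: C_2 → C_1 acts by ∂[p,q,r] = [q,r] − [p,r] + [p,q]. For instance
  ∂cde = de − ce + cd,
  ∂abc = bc − ac + ab.
As a 21×14 matrix over Z this has rank 13, with invariant factors (1,1,1,1,1,1,1,1,1,1,1,1,1).

From H_k ≅ ker(∂_k) / im(∂_{k+1}) we obtain:

  H_0: rank C_0 − rank ∂_1 = 7 − 6 = 1, and the invariant factors of ∂_1 are all 1, so H_0 ≅ Z.
  H_1: rank ker ∂_1 − rank ∂_2 = (21 − 6) − 13 = 2, and the invariant factors of ∂_2 are all 1, so H_1 ≅ Z^2.
  H_2: rank ker ∂_2 − rank ∂_3 = (14 − 13) − 0 = 1, and there is no ∂_3, so H_2 ≅ Z.

As a check, the Euler characteristic is 7 − 21 + 14 = 0, which agrees with 1 − 2 + 1 = 0.

H_0 ≅ Z,  H_1 ≅ Z^2,  H_2 ≅ Z.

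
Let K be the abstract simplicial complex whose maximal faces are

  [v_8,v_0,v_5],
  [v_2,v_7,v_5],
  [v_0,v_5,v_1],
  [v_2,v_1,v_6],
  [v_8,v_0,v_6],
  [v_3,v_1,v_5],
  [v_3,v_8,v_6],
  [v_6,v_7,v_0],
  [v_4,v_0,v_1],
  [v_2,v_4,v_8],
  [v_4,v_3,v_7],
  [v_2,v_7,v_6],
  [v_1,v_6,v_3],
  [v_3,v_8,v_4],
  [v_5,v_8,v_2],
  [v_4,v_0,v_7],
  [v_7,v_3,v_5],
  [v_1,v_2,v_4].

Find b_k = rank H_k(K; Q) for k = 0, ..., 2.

We work with the vertex ordering v_0 < v_1 < v_2 < v_3 < v_4 < v_5 < v_6 < v_7 < v_8. The simplices of K, each written with vertices in increasing order, are:

  0-simplices (9): [v_0], [v_1], [v_2], [v_3], [v_4], [v_5], [v_6], [v_7], [v_8]
  1-simplices (27): (27 of them)
  2-simplices (18): (18 of them)

so the chain groups are C_0 ≅ Z^9, C_1 ≅ Z^27, C_2 ≅ Z^18.

Boundary ∂_1: C_1 → C_0 is given by ∂[p,q] = [q] − [p]. For instance
  ∂[v_4,v_8] = [v_8] − [v_4].
The resulting 9×27 matrix has rank 8, and its Smith normal form has invariant factors (1,1,1,1,1,1,1,1).

∂_2: C_2 → C_1 sends each 2-simplex [p,q,r] to [q,r] − [p,r] + [p,q]. For instance
  ∂[v_1,v_3,v_6] = [v_3,v_6] − [v_1,v_6] + [v_1,v_3],
  ∂[v_2,v_5,v_8] = [v_5,v_8] − [v_2,v_8] + [v_2,v_5].
The resulting 27×18 matrix has rank 17, and its Smith normal form has invariant factors (1,1,1,1,1,1,1,1,1,1,1,1,1,1,1,1,1).

Now H_k = ker ∂_k / im ∂_{k+1}, so:

  H_0: rank C_0 − rank ∂_1 = 9 − 8 = 1, and the invariant factors of ∂_1 are all 1, so H_0 = Z.
  H_1: rank ker ∂_1 − rank ∂_2 = (27 − 8) − 17 = 2, and the invariant factors of ∂_2 are all 1, so H_1 = Z^2.
  H_2: rank ker ∂_2 − rank ∂_3 = (18 − 17) − 0 = 1, and there is no ∂_3, so H_2 = Z.

Hence the Betti numbers are b_0 = 1, b_1 = 2, b_2 = 1.

b_0 = 1, b_1 = 2, b_2 = 1.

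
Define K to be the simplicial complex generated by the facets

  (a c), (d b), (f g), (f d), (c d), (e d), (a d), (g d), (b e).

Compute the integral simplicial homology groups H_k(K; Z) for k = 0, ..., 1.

K has 7 vertices, 9 edges.
rank ∂_0 = 0, rank ∂_1 = 6 ⇒ b_0 = 7 − 0 − 6 = 1; all invariant factors of ∂_1 are 1 so no torsion. So H_0 ≅ Z.
rank ∂_1 = 6, rank ∂_2 = 0 ⇒ b_1 = 9 − 6 − 0 = 3. So H_1 ≅ Z^3.

H_0 ≅ Z,  H_1 ≅ Z^3.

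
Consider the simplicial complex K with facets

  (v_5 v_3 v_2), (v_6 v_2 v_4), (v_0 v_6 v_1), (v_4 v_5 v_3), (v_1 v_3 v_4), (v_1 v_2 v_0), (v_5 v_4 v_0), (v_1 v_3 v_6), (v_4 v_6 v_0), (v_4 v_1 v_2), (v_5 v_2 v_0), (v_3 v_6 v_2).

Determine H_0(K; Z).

We work with the vertex ordering v_0 < v_1 < v_2 < v_3 < v_4 < v_5 < v_6. The simplices of K, each written with vertices in increasing order, are:

  0-simplices (7): [v_0], [v_1], [v_2], [v_3], [v_4], [v_5], [v_6]
  1-simplices (18): (18 of them)
  2-simplices (12): (12 of them)

Hence C_0 ≅ Z^7, C_1 ≅ Z^18, C_2 ≅ Z^12.

Boundary ∂_1: C_1 → C_0 is given by ∂[p,q] = [q] − [p]. For instance
  ∂[v_4,v_5] = [v_5] − [v_4].
The 7×18 boundary matrix has rank 6 and Smith normal form diag(1,1,1,1,1,1).

Boundary ∂_2: C_2 → C_1 maps a triangle to the signed sum of its edges. For instance
  ∂[v_0,v_1,v_6] = [v_1,v_6] − [v_0,v_6] + [v_0,v_1],
  ∂[v_0,v_2,v_5] = [v_2,v_5] − [v_0,v_5] + [v_0,v_2].
This gives a 18×12 integer matrix of rank 12; reducing to Smith normal form yields diagonal entries (1,1,1,1,1,1,1,1,1,1,1,2).

From H_k ≅ ker(∂_k) / im(∂_{k+1}) we obtain:

  H_0: rank C_0 − rank ∂_1 = 7 − 6 = 1, and the invariant factors of ∂_1 are all 1, so H_0 ≅ Z.

(K is a triangulation of the real projective plane RP^2.)

H_0 = Z.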